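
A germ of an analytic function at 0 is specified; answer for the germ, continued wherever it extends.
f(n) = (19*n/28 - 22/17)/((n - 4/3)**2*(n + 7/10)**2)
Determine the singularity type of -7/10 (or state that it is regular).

The point is a pole of order 2.

The denominator factor n + 7/10 vanishes at -7/10 and appears to the power 2; the numerator there equals -1203/680, nonzero, and no other factor vanishes.
Hence a pole whose order is the multiplicity, 2.


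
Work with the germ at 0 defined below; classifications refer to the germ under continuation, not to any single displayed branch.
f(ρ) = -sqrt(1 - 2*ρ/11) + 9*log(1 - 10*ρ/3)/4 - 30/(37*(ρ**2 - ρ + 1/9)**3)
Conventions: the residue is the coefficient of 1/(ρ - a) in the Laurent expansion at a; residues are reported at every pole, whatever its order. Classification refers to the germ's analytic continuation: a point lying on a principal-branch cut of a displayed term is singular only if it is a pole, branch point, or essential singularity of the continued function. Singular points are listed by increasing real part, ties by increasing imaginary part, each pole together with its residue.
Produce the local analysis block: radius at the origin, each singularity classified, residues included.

Radius of convergence at 0: 1/2 - (1/6)*sqrt(5).
At 1/2 - (1/6)*sqrt(5): a pole of order 3; residue (8748/925)*sqrt(5).
At 3/10: a logarithmic branch point.
At 1/2 + (1/6)*sqrt(5): a pole of order 3; residue -(8748/925)*sqrt(5).
At 11/2: an algebraic (square-root) branch point.

Denominator factor (ρ**2 - ρ + 1/9)^3: discriminant 5/9, real irrational roots 1/2 + (1/6)*sqrt(5) and 1/2 - (1/6)*sqrt(5); poles of order 3, moduli 1/2 + (1/6)*sqrt(5) and 1/2 - (1/6)*sqrt(5).
Branch term (9/4)*log(1 - ρ/(3/10)): its argument vanishes at ρ = 3/10, a logarithmic branch point, modulus 3/10.
Branch term (-1)*sqrt(1 - ρ/(11/2)): its argument vanishes at ρ = 11/2, a square-root branch point, modulus 11/2.
The radius of convergence is the smallest modulus among the singular points: 1/2 - (1/6)*sqrt(5).
The branch terms are analytic at 1/2 - (1/6)*sqrt(5) and contribute nothing to the residue; only the rational part matters.
The factor ρ**2 - ρ + 1/9 splits as (ρ - a)(ρ - a') with a = 1/2 - (1/6)*sqrt(5), a' = 1/2 + (1/6)*sqrt(5). At the order-3 pole a set g(ρ) = (ρ - a)^3*(rational part) = [-30/37] / (ρ - a')^3.
Order-3 pole: residue = g''(a)/2; g''(1/2 - (1/6)*sqrt(5)) = (17496/925)*sqrt(5), so the residue is (8748/925)*sqrt(5).
The branch terms are analytic at 1/2 + (1/6)*sqrt(5) and contribute nothing to the residue; only the rational part matters.
The factor ρ**2 - ρ + 1/9 splits as (ρ - a)(ρ - a') with a = 1/2 + (1/6)*sqrt(5), a' = 1/2 - (1/6)*sqrt(5). At the order-3 pole a set g(ρ) = (ρ - a)^3*(rational part) = [-30/37] / (ρ - a')^3.
Order-3 pole: residue = g''(a)/2; g''(1/2 + (1/6)*sqrt(5)) = -(17496/925)*sqrt(5), so the residue is -(8748/925)*sqrt(5).
List the singular points by increasing real part (a conjugate pair: the negative imaginary part first).


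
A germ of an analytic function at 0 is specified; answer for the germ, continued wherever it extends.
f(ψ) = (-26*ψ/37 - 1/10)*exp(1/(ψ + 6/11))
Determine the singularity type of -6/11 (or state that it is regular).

The point is an essential singularity.

The exponent 1/(ψ - (-6/11)) has a pole at -6/11, so exp(1/(ψ - (-6/11))) takes every nonzero value near it: an essential singularity (not a pole of any order).


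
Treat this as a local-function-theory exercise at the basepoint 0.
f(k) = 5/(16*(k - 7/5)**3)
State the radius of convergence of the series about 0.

The radius of convergence is 7/5.

Denominator factor (k - 7/5)^3: pole of order 3 at 7/5, modulus 7/5.
The radius of convergence is the smallest modulus among the singular points: 7/5.


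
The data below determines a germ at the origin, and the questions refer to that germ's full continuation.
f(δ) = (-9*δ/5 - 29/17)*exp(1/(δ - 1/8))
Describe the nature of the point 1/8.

The exponent 1/(δ - (1/8)) has a pole at 1/8, so exp(1/(δ - (1/8))) takes every nonzero value near it: an essential singularity (not a pole of any order).

The point is an essential singularity.


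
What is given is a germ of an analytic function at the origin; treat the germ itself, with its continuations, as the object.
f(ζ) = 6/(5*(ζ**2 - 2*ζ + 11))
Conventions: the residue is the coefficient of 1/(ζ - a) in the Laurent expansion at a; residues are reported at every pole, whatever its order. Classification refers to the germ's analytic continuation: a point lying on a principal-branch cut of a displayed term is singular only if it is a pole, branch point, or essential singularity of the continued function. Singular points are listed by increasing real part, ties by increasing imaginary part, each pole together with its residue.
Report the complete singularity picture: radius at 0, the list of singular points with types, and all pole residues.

Radius of convergence at 0: sqrt(11).
At (1) - (sqrt(10))*i: a pole of order 1; residue ((3/50)*sqrt(10))*i.
At (1) + (sqrt(10))*i: a pole of order 1; residue -((3/50)*sqrt(10))*i.

Denominator factor (ζ**2 - 2*ζ + 11): discriminant -40, complex-conjugate roots (1) + (sqrt(10))*i and (1) - (sqrt(10))*i; poles of order 1, moduli sqrt(11) and sqrt(11).
The radius of convergence is the smallest modulus among the singular points: sqrt(11).
The factor ζ**2 - 2*ζ + 11 splits as (ζ - a)(ζ - a') with a = (1) - (sqrt(10))*i, a' = (1) + (sqrt(10))*i. At the order-1 pole a set g(ζ) = (ζ - a)*f(ζ) = [6/5] / (ζ - a').
Simple pole: residue = g(a) at a = (1) - (sqrt(10))*i, which is ((3/50)*sqrt(10))*i.
The factor ζ**2 - 2*ζ + 11 splits as (ζ - a)(ζ - a') with a = (1) + (sqrt(10))*i, a' = (1) - (sqrt(10))*i. At the order-1 pole a set g(ζ) = (ζ - a)*f(ζ) = [6/5] / (ζ - a').
Simple pole: residue = g(a) at a = (1) + (sqrt(10))*i, which is -((3/50)*sqrt(10))*i.
List the singular points by increasing real part (a conjugate pair: the negative imaginary part first).


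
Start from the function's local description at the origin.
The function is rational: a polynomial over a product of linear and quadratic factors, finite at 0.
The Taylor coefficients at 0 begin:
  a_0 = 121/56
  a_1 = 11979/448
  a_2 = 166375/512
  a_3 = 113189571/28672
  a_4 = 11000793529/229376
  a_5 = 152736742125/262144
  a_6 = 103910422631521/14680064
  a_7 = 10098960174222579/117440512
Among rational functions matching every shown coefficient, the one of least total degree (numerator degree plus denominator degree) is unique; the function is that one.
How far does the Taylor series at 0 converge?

No rational of total degree below 2 reproduces all 8 coefficients; solving the [0/2] Pade equations on them gives f(w) = 11/(14*(w**2 - 9*w/2 + 4/11)), whose expansion matches every shown term.
Denominator factor (w**2 - 9*w/2 + 4/11): discriminant 827/44, real irrational roots 9/4 + (1/44)*sqrt(9097) and 9/4 - (1/44)*sqrt(9097); poles of order 1, moduli 9/4 + (1/44)*sqrt(9097) and 9/4 - (1/44)*sqrt(9097).
The radius of convergence is the smallest modulus among the singular points: 9/4 - (1/44)*sqrt(9097).

The radius of convergence is 9/4 - (1/44)*sqrt(9097).


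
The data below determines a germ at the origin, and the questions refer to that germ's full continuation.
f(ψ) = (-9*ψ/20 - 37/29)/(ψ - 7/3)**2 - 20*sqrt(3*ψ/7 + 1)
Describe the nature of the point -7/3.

The point is an algebraic (square-root) branch point.

The term (-20)*sqrt(1 - ψ/(-7/3)) has argument 1 - -7/3/(-7/3) = 0 at -7/3: a square-root (algebraic, two-sheeted) branch point; the remaining terms are analytic or single-valued there.


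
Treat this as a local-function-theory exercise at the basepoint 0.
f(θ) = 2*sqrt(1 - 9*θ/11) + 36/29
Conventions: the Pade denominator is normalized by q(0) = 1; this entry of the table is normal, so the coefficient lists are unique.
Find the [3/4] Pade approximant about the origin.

The Pade approximant has numerator coefficients [94/29, -325863/70499, 6114123/3101956, -16155369/68243032]; denominator coefficients [1, -2853/2431, 9720/26741, -48843/2353208, -190269/414164608].

Taylor coefficients needed (expand at 0): a_0 = 94/29, a_1 = -9/11, a_2 = -81/484, a_3 = -729/10648, a_4 = -32805/937024, a_5 = -413343/20614528, a_6 = -11160261/907039232, a_7 = -14348907/1814078464.
Write the denominator as Q(θ) = 1 + q1*θ + q2*θ^2 + q3*θ^3 + q4*θ^4. Requiring Q*f - P = O(θ^8) with deg P <= 3 kills the coefficients of θ^4..θ^7 in Q*f:
  θ^4: a_4 + q1*a_3 + q2*a_2 + q3*a_1 + q4*a_0 = 0, i.e. -32805/937024 + (-729/10648)*q1 + (-81/484)*q2 + (-9/11)*q3 + (94/29)*q4 = 0.
  θ^5: a_5 + q1*a_4 + q2*a_3 + q3*a_2 + q4*a_1 = 0, i.e. -413343/20614528 + (-32805/937024)*q1 + (-729/10648)*q2 + (-81/484)*q3 + (-9/11)*q4 = 0.
  θ^6: a_6 + q1*a_5 + q2*a_4 + q3*a_3 + q4*a_2 = 0, i.e. -11160261/907039232 + (-413343/20614528)*q1 + (-32805/937024)*q2 + (-729/10648)*q3 + (-81/484)*q4 = 0.
  θ^7: a_7 + q1*a_6 + q2*a_5 + q3*a_4 + q4*a_3 = 0, i.e. -14348907/1814078464 + (-11160261/907039232)*q1 + (-413343/20614528)*q2 + (-32805/937024)*q3 + (-729/10648)*q4 = 0.
Solving this linear system: q1 = -2853/2431, q2 = 9720/26741, q3 = -48843/2353208, q4 = -190269/414164608.
The numerator is Q*f truncated at degree 3: P0 = a_0 = 94/29; P1 = a_1 + q1*a_0 = -325863/70499; P2 = a_2 + q1*a_1 + q2*a_0 = 6114123/3101956; P3 = a_3 + q1*a_2 + q2*a_1 + q3*a_0 = -16155369/68243032.


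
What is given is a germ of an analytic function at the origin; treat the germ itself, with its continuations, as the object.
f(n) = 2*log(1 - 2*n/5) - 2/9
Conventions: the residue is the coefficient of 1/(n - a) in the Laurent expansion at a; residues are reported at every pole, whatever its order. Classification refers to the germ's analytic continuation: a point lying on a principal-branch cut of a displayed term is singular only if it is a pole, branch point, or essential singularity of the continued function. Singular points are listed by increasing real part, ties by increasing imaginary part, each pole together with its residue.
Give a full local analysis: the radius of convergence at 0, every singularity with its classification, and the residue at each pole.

Branch term (2)*log(1 - n/(5/2)): its argument vanishes at n = 5/2, a logarithmic branch point, modulus 5/2.
The radius of convergence is the smallest modulus among the singular points: 5/2.

Radius of convergence at 0: 5/2.
At 5/2: a logarithmic branch point.


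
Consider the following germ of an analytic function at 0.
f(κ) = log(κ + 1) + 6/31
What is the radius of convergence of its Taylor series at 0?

Branch term (1)*log(1 - κ/(-1)): its argument vanishes at κ = -1, a logarithmic branch point, modulus 1.
The radius of convergence is the smallest modulus among the singular points: 1.

The radius of convergence is 1.


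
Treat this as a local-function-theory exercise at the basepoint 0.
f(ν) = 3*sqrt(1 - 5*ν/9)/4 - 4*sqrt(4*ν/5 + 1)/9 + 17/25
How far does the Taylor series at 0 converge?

The radius of convergence is 5/4.

Branch term (3/4)*sqrt(1 - ν/(9/5)): its argument vanishes at ν = 9/5, a square-root branch point, modulus 9/5.
Branch term (-4/9)*sqrt(1 - ν/(-5/4)): its argument vanishes at ν = -5/4, a square-root branch point, modulus 5/4.
The radius of convergence is the smallest modulus among the singular points: 5/4.


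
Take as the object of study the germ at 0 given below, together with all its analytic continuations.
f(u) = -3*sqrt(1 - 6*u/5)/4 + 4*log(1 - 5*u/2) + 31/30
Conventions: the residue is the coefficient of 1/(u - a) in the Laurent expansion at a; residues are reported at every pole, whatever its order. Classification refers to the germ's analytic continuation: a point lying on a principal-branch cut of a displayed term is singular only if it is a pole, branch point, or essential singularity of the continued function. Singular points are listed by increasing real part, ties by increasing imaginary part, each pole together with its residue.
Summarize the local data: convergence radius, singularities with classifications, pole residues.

Radius of convergence at 0: 2/5.
At 2/5: a logarithmic branch point.
At 5/6: an algebraic (square-root) branch point.

Branch term (-3/4)*sqrt(1 - u/(5/6)): its argument vanishes at u = 5/6, a square-root branch point, modulus 5/6.
Branch term (4)*log(1 - u/(2/5)): its argument vanishes at u = 2/5, a logarithmic branch point, modulus 2/5.
The radius of convergence is the smallest modulus among the singular points: 2/5.
List the singular points by increasing real part (a conjugate pair: the negative imaginary part first).


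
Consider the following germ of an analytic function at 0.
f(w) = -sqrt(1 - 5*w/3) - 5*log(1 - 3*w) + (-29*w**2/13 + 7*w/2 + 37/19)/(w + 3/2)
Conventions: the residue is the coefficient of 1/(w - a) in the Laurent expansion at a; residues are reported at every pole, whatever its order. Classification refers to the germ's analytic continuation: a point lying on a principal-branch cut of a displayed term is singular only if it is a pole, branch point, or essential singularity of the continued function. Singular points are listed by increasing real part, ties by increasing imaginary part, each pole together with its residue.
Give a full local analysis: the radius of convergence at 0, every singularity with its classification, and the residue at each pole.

Denominator factor (w + 3/2): pole of order 1 at -3/2, modulus 3/2.
Branch term (-5)*log(1 - w/(1/3)): its argument vanishes at w = 1/3, a logarithmic branch point, modulus 1/3.
Branch term (-1)*sqrt(1 - w/(3/5)): its argument vanishes at w = 3/5, a square-root branch point, modulus 3/5.
The radius of convergence is the smallest modulus among the singular points: 1/3.
The branch terms are analytic at -3/2 and contribute nothing to the residue; only the rational part matters.
At the order-1 pole -3/2 set g(w) = (w - (-3/2))*(rational part) = -29*w**2/13 + 7*w/2 + 37/19.
Simple pole: residue = g(a) at a = -3/2, which is -4111/494.
List the singular points by increasing real part (a conjugate pair: the negative imaginary part first).

Radius of convergence at 0: 1/3.
At -3/2: a pole of order 1; residue -4111/494.
At 1/3: a logarithmic branch point.
At 3/5: an algebraic (square-root) branch point.


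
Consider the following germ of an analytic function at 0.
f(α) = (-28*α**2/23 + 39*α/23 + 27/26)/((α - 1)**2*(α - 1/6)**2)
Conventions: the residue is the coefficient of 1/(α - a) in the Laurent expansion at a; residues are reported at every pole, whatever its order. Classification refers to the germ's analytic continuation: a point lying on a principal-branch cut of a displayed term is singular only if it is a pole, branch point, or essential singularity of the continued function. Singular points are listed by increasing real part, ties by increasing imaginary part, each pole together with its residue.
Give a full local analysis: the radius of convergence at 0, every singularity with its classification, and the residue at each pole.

Radius of convergence at 0: 1/6.
At 1/6: a pole of order 2; residue 235692/37375.
At 1: a pole of order 2; residue -235692/37375.

Denominator factor (α - 1)^2: pole of order 2 at 1, modulus 1.
Denominator factor (α - 1/6)^2: pole of order 2 at 1/6, modulus 1/6.
The radius of convergence is the smallest modulus among the singular points: 1/6.
At the order-2 pole 1/6 set g(α) = (α - (1/6))^2*f(α) = (-28*α**2/23 + 39*α/23 + 27/26)/(α - 1)**2.
Order-2 pole: residue = g'(a); g'(1/6) = 235692/37375, so the residue is 235692/37375.
At the order-2 pole 1 set g(α) = (α - (1))^2*f(α) = (-28*α**2/23 + 39*α/23 + 27/26)/(α - 1/6)**2.
Order-2 pole: residue = g'(a); g'(1) = -235692/37375, so the residue is -235692/37375.
List the singular points by increasing real part (a conjugate pair: the negative imaginary part first).


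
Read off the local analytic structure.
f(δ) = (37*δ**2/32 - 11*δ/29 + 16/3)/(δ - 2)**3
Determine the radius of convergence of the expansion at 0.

Denominator factor (δ - 2)^3: pole of order 3 at 2, modulus 2.
The radius of convergence is the smallest modulus among the singular points: 2.

The radius of convergence is 2.


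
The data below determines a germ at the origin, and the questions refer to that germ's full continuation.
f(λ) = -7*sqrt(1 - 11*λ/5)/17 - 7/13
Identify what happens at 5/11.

The term (-7/17)*sqrt(1 - λ/(5/11)) has argument 1 - 5/11/(5/11) = 0 at 5/11: a square-root (algebraic, two-sheeted) branch point; the remaining terms are analytic or single-valued there.

The point is an algebraic (square-root) branch point.


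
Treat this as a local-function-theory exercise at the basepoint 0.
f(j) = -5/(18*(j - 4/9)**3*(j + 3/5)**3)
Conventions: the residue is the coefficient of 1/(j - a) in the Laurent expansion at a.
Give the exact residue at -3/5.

The residue is 307546875/229345007.

At the order-3 pole -3/5 set g(j) = (j - (-3/5))^3*f(j) = -5/(18*(j - 4/9)**3).
Order-3 pole: residue = g''(a)/2; g''(-3/5) = 615093750/229345007, so the residue is 307546875/229345007.


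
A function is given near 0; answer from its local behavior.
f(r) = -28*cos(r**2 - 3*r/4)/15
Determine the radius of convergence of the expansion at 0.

The factor cos(r**2 - 3*r/4) is entire and contributes no finite singular point.
The polynomial part has no poles.
No finite singular points: the Taylor series at 0 converges everywhere.

The radius of convergence is infinite.


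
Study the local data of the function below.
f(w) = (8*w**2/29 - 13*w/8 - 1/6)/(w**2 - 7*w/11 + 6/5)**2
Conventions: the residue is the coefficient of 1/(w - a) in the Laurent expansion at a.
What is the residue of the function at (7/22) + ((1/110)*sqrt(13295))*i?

The residue is ((3267121/4920915576)*sqrt(13295))*i.

The factor w**2 - 7*w/11 + 6/5 splits as (w - a)(w - a') with a = (7/22) + ((1/110)*sqrt(13295))*i, a' = (7/22) - ((1/110)*sqrt(13295))*i. At the order-2 pole a set g(w) = (w - a)^2*f(w) = [8*w**2/29 - 13*w/8 - 1/6] / (w - a')^2.
Order-2 pole: residue = g'(a); g'((7/22) + ((1/110)*sqrt(13295))*i) = ((3267121/4920915576)*sqrt(13295))*i, so the residue is ((3267121/4920915576)*sqrt(13295))*i.


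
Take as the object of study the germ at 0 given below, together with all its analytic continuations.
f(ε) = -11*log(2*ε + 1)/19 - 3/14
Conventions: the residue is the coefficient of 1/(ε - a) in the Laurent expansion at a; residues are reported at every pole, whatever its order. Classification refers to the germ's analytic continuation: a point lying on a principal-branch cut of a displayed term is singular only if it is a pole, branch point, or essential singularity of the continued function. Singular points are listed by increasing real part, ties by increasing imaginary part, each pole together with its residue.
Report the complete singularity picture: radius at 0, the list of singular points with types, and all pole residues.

Branch term (-11/19)*log(1 - ε/(-1/2)): its argument vanishes at ε = -1/2, a logarithmic branch point, modulus 1/2.
The radius of convergence is the smallest modulus among the singular points: 1/2.

Radius of convergence at 0: 1/2.
At -1/2: a logarithmic branch point.


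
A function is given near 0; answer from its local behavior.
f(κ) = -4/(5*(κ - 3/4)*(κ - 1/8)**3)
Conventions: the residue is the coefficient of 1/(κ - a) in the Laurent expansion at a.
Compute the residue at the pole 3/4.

At the order-1 pole 3/4 set g(κ) = (κ - (3/4))*f(κ) = -4/(5*(κ - 1/8)**3).
Simple pole: residue = g(a) at a = 3/4, which is -2048/625.

The residue is -2048/625.


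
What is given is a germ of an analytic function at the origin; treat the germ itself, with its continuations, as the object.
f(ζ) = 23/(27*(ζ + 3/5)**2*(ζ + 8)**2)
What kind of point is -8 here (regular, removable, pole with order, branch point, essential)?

The denominator factor ζ + 8 vanishes at -8 and appears to the power 2; the numerator there equals 23/27, nonzero, and no other factor vanishes.
Hence a pole whose order is the multiplicity, 2.

The point is a pole of order 2.


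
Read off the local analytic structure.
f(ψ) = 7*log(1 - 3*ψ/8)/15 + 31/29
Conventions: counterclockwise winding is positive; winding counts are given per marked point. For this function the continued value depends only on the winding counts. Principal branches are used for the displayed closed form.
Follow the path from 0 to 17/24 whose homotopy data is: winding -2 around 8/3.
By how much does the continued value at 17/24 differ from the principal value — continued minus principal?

The rational part is single-valued and drops out of the difference; each branch term changes only by its own monodromy.
(7/15)*log(1 - ψ/(8/3)): each positive loop around 8/3 adds 2*pi*i to the log, so winding -2 contributes (7/15)*(-2)*2*pi*i = -(28/15)*pi*i.
Summing the contributions at ψ = 17/24 gives -(28/15)*pi*i.

Continued minus principal equals -(28/15)*pi*i.


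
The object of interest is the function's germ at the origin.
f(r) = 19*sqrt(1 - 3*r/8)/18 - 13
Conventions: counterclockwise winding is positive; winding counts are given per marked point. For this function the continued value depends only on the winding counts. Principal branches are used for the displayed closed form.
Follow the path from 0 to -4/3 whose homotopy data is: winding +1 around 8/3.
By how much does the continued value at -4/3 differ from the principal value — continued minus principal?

Continued minus principal equals -(19/18)*sqrt(6).

The rational part is single-valued and drops out of the difference; each branch term changes only by its own monodromy.
(19/18)*sqrt(1 - r/(8/3)): winding +1 is odd, the square root flips sign, contributing -2*(19/18)*sqrt(1 - (-4/3)/(8/3)) = -2*(19/18)*sqrt(3/2) = -(19/18)*sqrt(6).
Summing the contributions at r = -4/3 gives -(19/18)*sqrt(6).


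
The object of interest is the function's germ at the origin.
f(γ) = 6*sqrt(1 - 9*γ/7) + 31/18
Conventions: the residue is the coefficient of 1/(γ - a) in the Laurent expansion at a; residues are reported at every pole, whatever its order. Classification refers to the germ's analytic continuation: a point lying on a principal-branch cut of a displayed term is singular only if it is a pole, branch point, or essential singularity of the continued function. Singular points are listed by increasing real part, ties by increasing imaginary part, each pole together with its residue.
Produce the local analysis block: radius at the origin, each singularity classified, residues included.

Branch term (6)*sqrt(1 - γ/(7/9)): its argument vanishes at γ = 7/9, a square-root branch point, modulus 7/9.
The radius of convergence is the smallest modulus among the singular points: 7/9.

Radius of convergence at 0: 7/9.
At 7/9: an algebraic (square-root) branch point.


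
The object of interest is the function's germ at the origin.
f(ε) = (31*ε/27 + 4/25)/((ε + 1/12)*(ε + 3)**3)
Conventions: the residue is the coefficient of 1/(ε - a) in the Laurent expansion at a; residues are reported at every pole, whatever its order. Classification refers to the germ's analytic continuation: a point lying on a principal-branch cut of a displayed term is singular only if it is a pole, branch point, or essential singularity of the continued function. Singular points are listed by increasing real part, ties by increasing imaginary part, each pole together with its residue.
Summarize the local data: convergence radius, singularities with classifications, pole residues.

Radius of convergence at 0: 1/12.
At -3: a pole of order 3; residue -8336/3215625.
At -1/12: a pole of order 1; residue 8336/3215625.

Denominator factor (ε + 1/12): pole of order 1 at -1/12, modulus 1/12.
Denominator factor (ε + 3)^3: pole of order 3 at -3, modulus 3.
The radius of convergence is the smallest modulus among the singular points: 1/12.
At the order-3 pole -3 set g(ε) = (ε - (-3))^3*f(ε) = (31*ε/27 + 4/25)/(ε + 1/12).
Order-3 pole: residue = g''(a)/2; g''(-3) = -16672/3215625, so the residue is -8336/3215625.
At the order-1 pole -1/12 set g(ε) = (ε - (-1/12))*f(ε) = (31*ε/27 + 4/25)/(ε + 3)**3.
Simple pole: residue = g(a) at a = -1/12, which is 8336/3215625.
List the singular points by increasing real part (a conjugate pair: the negative imaginary part first).


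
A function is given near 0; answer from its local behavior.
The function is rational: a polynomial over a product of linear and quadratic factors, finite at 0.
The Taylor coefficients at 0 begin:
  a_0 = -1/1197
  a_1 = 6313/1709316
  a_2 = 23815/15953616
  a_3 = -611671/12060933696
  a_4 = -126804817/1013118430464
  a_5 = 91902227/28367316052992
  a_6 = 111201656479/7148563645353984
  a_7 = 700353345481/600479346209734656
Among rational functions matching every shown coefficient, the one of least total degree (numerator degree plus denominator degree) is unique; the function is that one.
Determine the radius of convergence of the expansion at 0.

The radius of convergence is 3.

No rational of total degree below 5 reproduces all 8 coefficients; solving the [1/4] Pade equations on them gives f(θ) = (30*θ/17 - 7/19)/((θ - 7)**2*(θ**2 - 3*θ/4 + 9)), whose expansion matches every shown term.
Denominator factor (θ - 7)^2: pole of order 2 at 7, modulus 7.
Denominator factor (θ**2 - 3*θ/4 + 9): discriminant -567/16, complex-conjugate roots (3/8) + ((9/8)*sqrt(7))*i and (3/8) - ((9/8)*sqrt(7))*i; poles of order 1, moduli 3 and 3.
The radius of convergence is the smallest modulus among the singular points: 3.


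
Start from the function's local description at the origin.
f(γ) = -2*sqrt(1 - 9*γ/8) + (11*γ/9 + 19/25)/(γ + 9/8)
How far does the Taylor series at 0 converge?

Denominator factor (γ + 9/8): pole of order 1 at -9/8, modulus 9/8.
Branch term (-2)*sqrt(1 - γ/(8/9)): its argument vanishes at γ = 8/9, a square-root branch point, modulus 8/9.
The radius of convergence is the smallest modulus among the singular points: 8/9.

The radius of convergence is 8/9.


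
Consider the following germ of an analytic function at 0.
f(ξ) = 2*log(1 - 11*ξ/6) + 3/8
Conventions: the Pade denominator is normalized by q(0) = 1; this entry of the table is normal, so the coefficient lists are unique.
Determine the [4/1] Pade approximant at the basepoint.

Taylor coefficients needed (expand at 0): a_0 = 3/8, a_1 = -11/3, a_2 = -121/36, a_3 = -1331/324, a_4 = -14641/2592, a_5 = -161051/19440.
Write the denominator as Q(ξ) = 1 + q1*ξ. Requiring Q*f - P = O(ξ^6) with deg P <= 4 kills the coefficients of ξ^5..ξ^5 in Q*f:
  ξ^5: a_5 + q1*a_4 = 0, i.e. -161051/19440 + (-14641/2592)*q1 = 0.
Solving this linear system: q1 = -22/15.
The numerator is Q*f truncated at degree 4: P0 = a_0 = 3/8; P1 = a_1 + q1*a_0 = -253/60; P2 = a_2 + q1*a_1 = 121/60; P3 = a_3 + q1*a_2 = 1331/1620; P4 = a_4 + q1*a_3 = 14641/38880.

The Pade approximant has numerator coefficients [3/8, -253/60, 121/60, 1331/1620, 14641/38880]; denominator coefficients [1, -22/15].


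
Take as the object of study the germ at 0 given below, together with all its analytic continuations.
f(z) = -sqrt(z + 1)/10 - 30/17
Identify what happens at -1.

The point is an algebraic (square-root) branch point.

The term (-1/10)*sqrt(1 - z/(-1)) has argument 1 - -1/(-1) = 0 at -1: a square-root (algebraic, two-sheeted) branch point; the remaining terms are analytic or single-valued there.


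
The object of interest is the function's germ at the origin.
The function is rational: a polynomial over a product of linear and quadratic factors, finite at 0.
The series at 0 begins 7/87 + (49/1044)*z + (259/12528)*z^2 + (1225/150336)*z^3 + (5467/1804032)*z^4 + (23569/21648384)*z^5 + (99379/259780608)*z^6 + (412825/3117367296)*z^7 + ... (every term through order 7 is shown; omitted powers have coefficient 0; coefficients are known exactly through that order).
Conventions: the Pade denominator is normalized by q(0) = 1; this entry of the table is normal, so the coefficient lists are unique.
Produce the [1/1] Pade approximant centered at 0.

Taylor coefficients needed (read off): a_0 = 7/87, a_1 = 49/1044, a_2 = 259/12528.
Write the denominator as Q(z) = 1 + q1*z. Requiring Q*f - P = O(z^3) with deg P <= 1 kills the coefficients of z^2..z^2 in Q*f:
  z^2: a_2 + q1*a_1 = 0, i.e. 259/12528 + (49/1044)*q1 = 0.
Solving this linear system: q1 = -37/84.
The numerator is Q*f truncated at degree 1: P0 = a_0 = 7/87; P1 = a_1 + q1*a_0 = 1/87.

The Pade approximant has numerator coefficients [7/87, 1/87]; denominator coefficients [1, -37/84].


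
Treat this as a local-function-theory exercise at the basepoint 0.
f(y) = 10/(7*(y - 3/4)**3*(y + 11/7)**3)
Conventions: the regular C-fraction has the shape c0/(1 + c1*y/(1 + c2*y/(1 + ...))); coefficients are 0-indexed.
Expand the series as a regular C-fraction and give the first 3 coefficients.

The regular C-fraction coefficients are [-31360/35937, -23/11, -395/759].

Taylor coefficients (expand at 0): a_0 = -31360/35937, a_1 = -721280/395307, a_2 = -62155520/13045131.
c0 = a_0 = -31360/35937. Peel one level at a time: if S = 1 + c*y/S' with S'(0) = 1, then c is the y-coefficient of S and S' = c*y/(S - 1).
S_1 = c0/f = 1 + (-23/11)*y + (-395/363)*y^2 + ...; c1 = -23/11.
S_2 = c1*y/(S_1 - 1) = 1 + (-395/759)*y + ...; c2 = -395/759.


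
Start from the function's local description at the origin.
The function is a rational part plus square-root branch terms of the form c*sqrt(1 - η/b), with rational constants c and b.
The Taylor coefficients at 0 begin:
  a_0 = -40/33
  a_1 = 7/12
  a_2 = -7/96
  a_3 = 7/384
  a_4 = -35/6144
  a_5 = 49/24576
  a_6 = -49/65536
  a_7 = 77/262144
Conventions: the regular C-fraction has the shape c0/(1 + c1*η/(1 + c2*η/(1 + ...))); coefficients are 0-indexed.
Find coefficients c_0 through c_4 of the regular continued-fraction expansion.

Taylor coefficients (read off): a_0 = -40/33, a_1 = 7/12, a_2 = -7/96, a_3 = 7/384, a_4 = -35/6144.
c0 = a_0 = -40/33. Peel one level at a time: if S = 1 + c*η/S' with S'(0) = 1, then c is the η-coefficient of S and S' = c*η/(S - 1).
S_1 = c0/f = 1 + (77/160)*η + (4389/25600)*η^2 + ...; c1 = 77/160.
S_2 = c1*η/(S_1 - 1) = 1 + (-57/160)*η + (-1/64)*η^2 + ...; c2 = -57/160.
S_3 = c2*η/(S_2 - 1) = 1 + (-5/114)*η + (335/25992)*η^2 + ...; c3 = -5/114.
S_4 = c3*η/(S_3 - 1) = 1 + (67/228)*η + ...; c4 = 67/228.

The regular C-fraction coefficients are [-40/33, 77/160, -57/160, -5/114, 67/228].


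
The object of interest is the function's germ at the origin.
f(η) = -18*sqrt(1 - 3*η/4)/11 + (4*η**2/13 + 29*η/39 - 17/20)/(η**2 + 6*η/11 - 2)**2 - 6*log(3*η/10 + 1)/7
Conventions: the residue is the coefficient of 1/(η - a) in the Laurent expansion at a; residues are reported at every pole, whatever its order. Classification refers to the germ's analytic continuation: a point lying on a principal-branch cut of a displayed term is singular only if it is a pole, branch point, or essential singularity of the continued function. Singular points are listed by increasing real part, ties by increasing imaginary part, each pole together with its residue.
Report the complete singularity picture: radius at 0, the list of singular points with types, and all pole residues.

Radius of convergence at 0: -3/11 + (1/11)*sqrt(251).
At -10/3: a logarithmic branch point.
At -3/11 - (1/11)*sqrt(251): a pole of order 2; residue -(44407/5040080)*sqrt(251).
At -3/11 + (1/11)*sqrt(251): a pole of order 2; residue (44407/5040080)*sqrt(251).
At 4/3: an algebraic (square-root) branch point.


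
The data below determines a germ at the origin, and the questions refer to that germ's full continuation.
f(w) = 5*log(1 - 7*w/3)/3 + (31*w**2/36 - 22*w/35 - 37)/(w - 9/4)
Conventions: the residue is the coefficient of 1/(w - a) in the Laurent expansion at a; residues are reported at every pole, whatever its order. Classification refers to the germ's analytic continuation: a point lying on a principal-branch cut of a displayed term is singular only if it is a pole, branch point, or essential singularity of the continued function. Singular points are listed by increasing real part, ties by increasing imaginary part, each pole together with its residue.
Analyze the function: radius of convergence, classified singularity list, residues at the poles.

Radius of convergence at 0: 3/7.
At 3/7: a logarithmic branch point.
At 9/4: a pole of order 1; residue -76283/2240.

Denominator factor (w - 9/4): pole of order 1 at 9/4, modulus 9/4.
Branch term (5/3)*log(1 - w/(3/7)): its argument vanishes at w = 3/7, a logarithmic branch point, modulus 3/7.
The radius of convergence is the smallest modulus among the singular points: 3/7.
The branch term is analytic at 9/4 and contributes nothing to the residue; only the rational part matters.
At the order-1 pole 9/4 set g(w) = (w - (9/4))*(rational part) = 31*w**2/36 - 22*w/35 - 37.
Simple pole: residue = g(a) at a = 9/4, which is -76283/2240.
List the singular points by increasing real part (a conjugate pair: the negative imaginary part first).


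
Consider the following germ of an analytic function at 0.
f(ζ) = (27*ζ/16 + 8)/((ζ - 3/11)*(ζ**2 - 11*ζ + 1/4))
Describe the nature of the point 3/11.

The point is a pole of order 1.

The denominator factor ζ - 3/11 vanishes at 3/11 and appears to the power 1; the numerator there equals 1489/176, nonzero, and no other factor vanishes.
Hence a pole whose order is the multiplicity, 1.


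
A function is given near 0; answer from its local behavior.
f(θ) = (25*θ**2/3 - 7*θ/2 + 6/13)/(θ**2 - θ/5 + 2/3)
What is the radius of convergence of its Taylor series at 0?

Denominator factor (θ**2 - θ/5 + 2/3): discriminant -197/75, complex-conjugate roots (1/10) + ((1/30)*sqrt(591))*i and (1/10) - ((1/30)*sqrt(591))*i; poles of order 1, moduli (1/3)*sqrt(6) and (1/3)*sqrt(6).
The radius of convergence is the smallest modulus among the singular points: (1/3)*sqrt(6).

The radius of convergence is (1/3)*sqrt(6).


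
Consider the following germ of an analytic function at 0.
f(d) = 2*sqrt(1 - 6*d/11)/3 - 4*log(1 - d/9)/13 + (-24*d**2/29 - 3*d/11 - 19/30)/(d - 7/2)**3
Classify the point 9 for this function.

The point is a logarithmic branch point.

The term (-4/13)*log(1 - d/(9)) has argument 1 - 9/(9) = 0 at 9: a logarithmic (infinitely-sheeted) branch point; the remaining terms are analytic or single-valued there.


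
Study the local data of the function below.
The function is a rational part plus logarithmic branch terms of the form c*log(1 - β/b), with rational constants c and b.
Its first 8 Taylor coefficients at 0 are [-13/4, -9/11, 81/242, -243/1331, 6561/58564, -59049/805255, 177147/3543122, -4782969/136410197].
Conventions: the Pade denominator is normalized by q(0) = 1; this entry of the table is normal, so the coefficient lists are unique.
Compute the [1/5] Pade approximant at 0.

Taylor coefficients needed (read off): a_0 = -13/4, a_1 = -9/11, a_2 = 81/242, a_3 = -243/1331, a_4 = 6561/58564, a_5 = -59049/805255, a_6 = 177147/3543122.
Write the denominator as Q(β) = 1 + q1*β + q2*β^2 + q3*β^3 + q4*β^4 + q5*β^5. Requiring Q*f - P = O(β^7) with deg P <= 1 kills the coefficients of β^2..β^6 in Q*f:
  β^2: a_2 + q1*a_1 + q2*a_0 = 0, i.e. 81/242 + (-9/11)*q1 + (-13/4)*q2 = 0.
  β^3: a_3 + q1*a_2 + q2*a_1 + q3*a_0 = 0, i.e. -243/1331 + (81/242)*q1 + (-9/11)*q2 + (-13/4)*q3 = 0.
  β^4: a_4 + q1*a_3 + q2*a_2 + q3*a_1 + q4*a_0 = 0, i.e. 6561/58564 + (-243/1331)*q1 + (81/242)*q2 + (-9/11)*q3 + (-13/4)*q4 = 0.
  β^5: a_5 + q1*a_4 + q2*a_3 + q3*a_2 + q4*a_1 + q5*a_0 = 0, i.e. -59049/805255 + (6561/58564)*q1 + (-243/1331)*q2 + (81/242)*q3 + (-9/11)*q4 + (-13/4)*q5 = 0.
  β^6: a_6 + q1*a_5 + q2*a_4 + q3*a_3 + q4*a_2 + q5*a_1 = 0, i.e. 177147/3543122 + (-59049/805255)*q1 + (6561/58564)*q2 + (-243/1331)*q3 + (81/242)*q4 + (-9/11)*q5 = 0.
Solving this linear system: q1 = 332277/590626, q2 = -1380780/35732873, q3 = 4517127/393061603, q4 = -17315937/4323677633, q5 = 567152523/475604539630.
The numerator is Q*f truncated at degree 1: P0 = a_0 = -13/4; P1 = a_1 + q1*a_0 = -68778147/25987544.

The Pade approximant has numerator coefficients [-13/4, -68778147/25987544]; denominator coefficients [1, 332277/590626, -1380780/35732873, 4517127/393061603, -17315937/4323677633, 567152523/475604539630].


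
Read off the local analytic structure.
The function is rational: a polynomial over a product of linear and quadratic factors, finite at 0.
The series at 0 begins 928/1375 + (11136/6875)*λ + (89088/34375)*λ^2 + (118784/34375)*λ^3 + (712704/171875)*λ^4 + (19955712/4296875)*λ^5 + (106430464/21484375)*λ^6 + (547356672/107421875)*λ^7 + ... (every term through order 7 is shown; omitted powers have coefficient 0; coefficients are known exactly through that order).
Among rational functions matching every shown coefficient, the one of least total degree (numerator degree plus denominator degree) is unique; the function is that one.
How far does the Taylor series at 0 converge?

No rational of total degree below 3 reproduces all 8 coefficients; solving the [0/3] Pade equations on them gives f(λ) = -29/(22*(λ - 5/4)**3), whose expansion matches every shown term.
Denominator factor (λ - 5/4)^3: pole of order 3 at 5/4, modulus 5/4.
The radius of convergence is the smallest modulus among the singular points: 5/4.

The radius of convergence is 5/4.


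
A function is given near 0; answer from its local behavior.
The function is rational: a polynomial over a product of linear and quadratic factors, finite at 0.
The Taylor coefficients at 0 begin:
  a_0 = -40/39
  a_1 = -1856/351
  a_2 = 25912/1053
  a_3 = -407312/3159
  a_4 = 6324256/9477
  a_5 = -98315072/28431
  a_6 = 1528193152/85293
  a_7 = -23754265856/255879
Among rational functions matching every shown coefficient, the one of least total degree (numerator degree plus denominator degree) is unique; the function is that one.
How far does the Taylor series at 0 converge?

No rational of total degree below 4 reproduces all 8 coefficients; solving the [2/2] Pade equations on them gives f(z) = (-z**2 + 34*z/9 + 5/13)/(z**2 - 7*z/4 - 3/8), whose expansion matches every shown term.
Denominator factor (z**2 - 7*z/4 - 3/8): discriminant 73/16, real irrational roots 7/8 + (1/8)*sqrt(73) and 7/8 - (1/8)*sqrt(73); poles of order 1, moduli 7/8 + (1/8)*sqrt(73) and -7/8 + (1/8)*sqrt(73).
The radius of convergence is the smallest modulus among the singular points: -7/8 + (1/8)*sqrt(73).

The radius of convergence is -7/8 + (1/8)*sqrt(73).


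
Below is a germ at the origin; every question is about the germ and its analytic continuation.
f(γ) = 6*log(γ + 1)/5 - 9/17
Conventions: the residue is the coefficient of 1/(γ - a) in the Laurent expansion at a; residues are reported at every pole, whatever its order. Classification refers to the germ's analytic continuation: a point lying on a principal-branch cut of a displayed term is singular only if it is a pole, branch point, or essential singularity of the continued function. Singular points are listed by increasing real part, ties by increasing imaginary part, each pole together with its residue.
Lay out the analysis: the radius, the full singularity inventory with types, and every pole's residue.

Branch term (6/5)*log(1 - γ/(-1)): its argument vanishes at γ = -1, a logarithmic branch point, modulus 1.
The radius of convergence is the smallest modulus among the singular points: 1.

Radius of convergence at 0: 1.
At -1: a logarithmic branch point.


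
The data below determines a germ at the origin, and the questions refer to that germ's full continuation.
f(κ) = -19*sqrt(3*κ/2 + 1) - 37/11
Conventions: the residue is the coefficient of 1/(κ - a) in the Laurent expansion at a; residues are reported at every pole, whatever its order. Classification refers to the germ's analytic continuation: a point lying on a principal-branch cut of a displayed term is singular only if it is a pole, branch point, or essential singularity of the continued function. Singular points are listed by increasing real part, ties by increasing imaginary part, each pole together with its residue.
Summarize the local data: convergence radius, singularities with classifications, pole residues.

Radius of convergence at 0: 2/3.
At -2/3: an algebraic (square-root) branch point.

Branch term (-19)*sqrt(1 - κ/(-2/3)): its argument vanishes at κ = -2/3, a square-root branch point, modulus 2/3.
The radius of convergence is the smallest modulus among the singular points: 2/3.
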